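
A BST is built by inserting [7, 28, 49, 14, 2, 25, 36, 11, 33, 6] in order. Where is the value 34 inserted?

Starting tree (level order): [7, 2, 28, None, 6, 14, 49, None, None, 11, 25, 36, None, None, None, None, None, 33]
Insertion path: 7 -> 28 -> 49 -> 36 -> 33
Result: insert 34 as right child of 33
Final tree (level order): [7, 2, 28, None, 6, 14, 49, None, None, 11, 25, 36, None, None, None, None, None, 33, None, None, 34]


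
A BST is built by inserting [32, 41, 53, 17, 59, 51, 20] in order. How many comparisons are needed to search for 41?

Search path for 41: 32 -> 41
Found: True
Comparisons: 2


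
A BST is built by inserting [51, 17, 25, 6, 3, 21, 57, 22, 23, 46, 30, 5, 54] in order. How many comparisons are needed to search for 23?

Search path for 23: 51 -> 17 -> 25 -> 21 -> 22 -> 23
Found: True
Comparisons: 6


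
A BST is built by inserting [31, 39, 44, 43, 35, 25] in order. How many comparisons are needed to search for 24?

Search path for 24: 31 -> 25
Found: False
Comparisons: 2


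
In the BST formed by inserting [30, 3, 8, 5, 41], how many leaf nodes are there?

Tree built from: [30, 3, 8, 5, 41]
Tree (level-order array): [30, 3, 41, None, 8, None, None, 5]
Rule: A leaf has 0 children.
Per-node child counts:
  node 30: 2 child(ren)
  node 3: 1 child(ren)
  node 8: 1 child(ren)
  node 5: 0 child(ren)
  node 41: 0 child(ren)
Matching nodes: [5, 41]
Count of leaf nodes: 2


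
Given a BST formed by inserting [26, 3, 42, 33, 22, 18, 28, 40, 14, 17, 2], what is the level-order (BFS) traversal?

Tree insertion order: [26, 3, 42, 33, 22, 18, 28, 40, 14, 17, 2]
Tree (level-order array): [26, 3, 42, 2, 22, 33, None, None, None, 18, None, 28, 40, 14, None, None, None, None, None, None, 17]
BFS from the root, enqueuing left then right child of each popped node:
  queue [26] -> pop 26, enqueue [3, 42], visited so far: [26]
  queue [3, 42] -> pop 3, enqueue [2, 22], visited so far: [26, 3]
  queue [42, 2, 22] -> pop 42, enqueue [33], visited so far: [26, 3, 42]
  queue [2, 22, 33] -> pop 2, enqueue [none], visited so far: [26, 3, 42, 2]
  queue [22, 33] -> pop 22, enqueue [18], visited so far: [26, 3, 42, 2, 22]
  queue [33, 18] -> pop 33, enqueue [28, 40], visited so far: [26, 3, 42, 2, 22, 33]
  queue [18, 28, 40] -> pop 18, enqueue [14], visited so far: [26, 3, 42, 2, 22, 33, 18]
  queue [28, 40, 14] -> pop 28, enqueue [none], visited so far: [26, 3, 42, 2, 22, 33, 18, 28]
  queue [40, 14] -> pop 40, enqueue [none], visited so far: [26, 3, 42, 2, 22, 33, 18, 28, 40]
  queue [14] -> pop 14, enqueue [17], visited so far: [26, 3, 42, 2, 22, 33, 18, 28, 40, 14]
  queue [17] -> pop 17, enqueue [none], visited so far: [26, 3, 42, 2, 22, 33, 18, 28, 40, 14, 17]
Result: [26, 3, 42, 2, 22, 33, 18, 28, 40, 14, 17]


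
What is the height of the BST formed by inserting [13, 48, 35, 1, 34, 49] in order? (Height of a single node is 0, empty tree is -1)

Insertion order: [13, 48, 35, 1, 34, 49]
Tree (level-order array): [13, 1, 48, None, None, 35, 49, 34]
Compute height bottom-up (empty subtree = -1):
  height(1) = 1 + max(-1, -1) = 0
  height(34) = 1 + max(-1, -1) = 0
  height(35) = 1 + max(0, -1) = 1
  height(49) = 1 + max(-1, -1) = 0
  height(48) = 1 + max(1, 0) = 2
  height(13) = 1 + max(0, 2) = 3
Height = 3


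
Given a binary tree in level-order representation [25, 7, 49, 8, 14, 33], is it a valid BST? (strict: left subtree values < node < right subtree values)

Level-order array: [25, 7, 49, 8, 14, 33]
Validate using subtree bounds (lo, hi): at each node, require lo < value < hi,
then recurse left with hi=value and right with lo=value.
Preorder trace (stopping at first violation):
  at node 25 with bounds (-inf, +inf): OK
  at node 7 with bounds (-inf, 25): OK
  at node 8 with bounds (-inf, 7): VIOLATION
Node 8 violates its bound: not (-inf < 8 < 7).
Result: Not a valid BST


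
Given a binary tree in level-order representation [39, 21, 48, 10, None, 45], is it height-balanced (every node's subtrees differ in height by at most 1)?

Tree (level-order array): [39, 21, 48, 10, None, 45]
Definition: a tree is height-balanced if, at every node, |h(left) - h(right)| <= 1 (empty subtree has height -1).
Bottom-up per-node check:
  node 10: h_left=-1, h_right=-1, diff=0 [OK], height=0
  node 21: h_left=0, h_right=-1, diff=1 [OK], height=1
  node 45: h_left=-1, h_right=-1, diff=0 [OK], height=0
  node 48: h_left=0, h_right=-1, diff=1 [OK], height=1
  node 39: h_left=1, h_right=1, diff=0 [OK], height=2
All nodes satisfy the balance condition.
Result: Balanced


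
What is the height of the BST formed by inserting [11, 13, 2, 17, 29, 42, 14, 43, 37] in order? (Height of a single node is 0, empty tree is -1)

Insertion order: [11, 13, 2, 17, 29, 42, 14, 43, 37]
Tree (level-order array): [11, 2, 13, None, None, None, 17, 14, 29, None, None, None, 42, 37, 43]
Compute height bottom-up (empty subtree = -1):
  height(2) = 1 + max(-1, -1) = 0
  height(14) = 1 + max(-1, -1) = 0
  height(37) = 1 + max(-1, -1) = 0
  height(43) = 1 + max(-1, -1) = 0
  height(42) = 1 + max(0, 0) = 1
  height(29) = 1 + max(-1, 1) = 2
  height(17) = 1 + max(0, 2) = 3
  height(13) = 1 + max(-1, 3) = 4
  height(11) = 1 + max(0, 4) = 5
Height = 5


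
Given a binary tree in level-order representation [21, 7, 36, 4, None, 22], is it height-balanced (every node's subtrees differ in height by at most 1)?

Tree (level-order array): [21, 7, 36, 4, None, 22]
Definition: a tree is height-balanced if, at every node, |h(left) - h(right)| <= 1 (empty subtree has height -1).
Bottom-up per-node check:
  node 4: h_left=-1, h_right=-1, diff=0 [OK], height=0
  node 7: h_left=0, h_right=-1, diff=1 [OK], height=1
  node 22: h_left=-1, h_right=-1, diff=0 [OK], height=0
  node 36: h_left=0, h_right=-1, diff=1 [OK], height=1
  node 21: h_left=1, h_right=1, diff=0 [OK], height=2
All nodes satisfy the balance condition.
Result: Balanced


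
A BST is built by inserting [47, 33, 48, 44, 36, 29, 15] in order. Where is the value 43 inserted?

Starting tree (level order): [47, 33, 48, 29, 44, None, None, 15, None, 36]
Insertion path: 47 -> 33 -> 44 -> 36
Result: insert 43 as right child of 36
Final tree (level order): [47, 33, 48, 29, 44, None, None, 15, None, 36, None, None, None, None, 43]


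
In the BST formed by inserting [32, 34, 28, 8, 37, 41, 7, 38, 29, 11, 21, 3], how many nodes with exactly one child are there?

Tree built from: [32, 34, 28, 8, 37, 41, 7, 38, 29, 11, 21, 3]
Tree (level-order array): [32, 28, 34, 8, 29, None, 37, 7, 11, None, None, None, 41, 3, None, None, 21, 38]
Rule: These are nodes with exactly 1 non-null child.
Per-node child counts:
  node 32: 2 child(ren)
  node 28: 2 child(ren)
  node 8: 2 child(ren)
  node 7: 1 child(ren)
  node 3: 0 child(ren)
  node 11: 1 child(ren)
  node 21: 0 child(ren)
  node 29: 0 child(ren)
  node 34: 1 child(ren)
  node 37: 1 child(ren)
  node 41: 1 child(ren)
  node 38: 0 child(ren)
Matching nodes: [7, 11, 34, 37, 41]
Count of nodes with exactly one child: 5


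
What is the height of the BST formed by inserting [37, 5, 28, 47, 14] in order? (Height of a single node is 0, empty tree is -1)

Insertion order: [37, 5, 28, 47, 14]
Tree (level-order array): [37, 5, 47, None, 28, None, None, 14]
Compute height bottom-up (empty subtree = -1):
  height(14) = 1 + max(-1, -1) = 0
  height(28) = 1 + max(0, -1) = 1
  height(5) = 1 + max(-1, 1) = 2
  height(47) = 1 + max(-1, -1) = 0
  height(37) = 1 + max(2, 0) = 3
Height = 3


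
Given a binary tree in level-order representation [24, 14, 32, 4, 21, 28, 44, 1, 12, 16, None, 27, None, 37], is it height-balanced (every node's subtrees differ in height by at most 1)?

Tree (level-order array): [24, 14, 32, 4, 21, 28, 44, 1, 12, 16, None, 27, None, 37]
Definition: a tree is height-balanced if, at every node, |h(left) - h(right)| <= 1 (empty subtree has height -1).
Bottom-up per-node check:
  node 1: h_left=-1, h_right=-1, diff=0 [OK], height=0
  node 12: h_left=-1, h_right=-1, diff=0 [OK], height=0
  node 4: h_left=0, h_right=0, diff=0 [OK], height=1
  node 16: h_left=-1, h_right=-1, diff=0 [OK], height=0
  node 21: h_left=0, h_right=-1, diff=1 [OK], height=1
  node 14: h_left=1, h_right=1, diff=0 [OK], height=2
  node 27: h_left=-1, h_right=-1, diff=0 [OK], height=0
  node 28: h_left=0, h_right=-1, diff=1 [OK], height=1
  node 37: h_left=-1, h_right=-1, diff=0 [OK], height=0
  node 44: h_left=0, h_right=-1, diff=1 [OK], height=1
  node 32: h_left=1, h_right=1, diff=0 [OK], height=2
  node 24: h_left=2, h_right=2, diff=0 [OK], height=3
All nodes satisfy the balance condition.
Result: Balanced


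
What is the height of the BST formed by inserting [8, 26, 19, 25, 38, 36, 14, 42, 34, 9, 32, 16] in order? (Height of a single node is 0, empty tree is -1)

Insertion order: [8, 26, 19, 25, 38, 36, 14, 42, 34, 9, 32, 16]
Tree (level-order array): [8, None, 26, 19, 38, 14, 25, 36, 42, 9, 16, None, None, 34, None, None, None, None, None, None, None, 32]
Compute height bottom-up (empty subtree = -1):
  height(9) = 1 + max(-1, -1) = 0
  height(16) = 1 + max(-1, -1) = 0
  height(14) = 1 + max(0, 0) = 1
  height(25) = 1 + max(-1, -1) = 0
  height(19) = 1 + max(1, 0) = 2
  height(32) = 1 + max(-1, -1) = 0
  height(34) = 1 + max(0, -1) = 1
  height(36) = 1 + max(1, -1) = 2
  height(42) = 1 + max(-1, -1) = 0
  height(38) = 1 + max(2, 0) = 3
  height(26) = 1 + max(2, 3) = 4
  height(8) = 1 + max(-1, 4) = 5
Height = 5


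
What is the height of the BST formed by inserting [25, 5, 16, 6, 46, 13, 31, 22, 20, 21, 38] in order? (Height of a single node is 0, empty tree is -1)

Insertion order: [25, 5, 16, 6, 46, 13, 31, 22, 20, 21, 38]
Tree (level-order array): [25, 5, 46, None, 16, 31, None, 6, 22, None, 38, None, 13, 20, None, None, None, None, None, None, 21]
Compute height bottom-up (empty subtree = -1):
  height(13) = 1 + max(-1, -1) = 0
  height(6) = 1 + max(-1, 0) = 1
  height(21) = 1 + max(-1, -1) = 0
  height(20) = 1 + max(-1, 0) = 1
  height(22) = 1 + max(1, -1) = 2
  height(16) = 1 + max(1, 2) = 3
  height(5) = 1 + max(-1, 3) = 4
  height(38) = 1 + max(-1, -1) = 0
  height(31) = 1 + max(-1, 0) = 1
  height(46) = 1 + max(1, -1) = 2
  height(25) = 1 + max(4, 2) = 5
Height = 5


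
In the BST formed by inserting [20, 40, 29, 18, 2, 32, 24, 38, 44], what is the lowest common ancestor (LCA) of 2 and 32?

Tree insertion order: [20, 40, 29, 18, 2, 32, 24, 38, 44]
Tree (level-order array): [20, 18, 40, 2, None, 29, 44, None, None, 24, 32, None, None, None, None, None, 38]
In a BST, the LCA of p=2, q=32 is the first node v on the
root-to-leaf path with p <= v <= q (go left if both < v, right if both > v).
Walk from root:
  at 20: 2 <= 20 <= 32, this is the LCA
LCA = 20


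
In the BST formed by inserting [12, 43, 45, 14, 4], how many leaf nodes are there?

Tree built from: [12, 43, 45, 14, 4]
Tree (level-order array): [12, 4, 43, None, None, 14, 45]
Rule: A leaf has 0 children.
Per-node child counts:
  node 12: 2 child(ren)
  node 4: 0 child(ren)
  node 43: 2 child(ren)
  node 14: 0 child(ren)
  node 45: 0 child(ren)
Matching nodes: [4, 14, 45]
Count of leaf nodes: 3


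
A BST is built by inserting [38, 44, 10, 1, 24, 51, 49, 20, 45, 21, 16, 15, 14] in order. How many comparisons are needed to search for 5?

Search path for 5: 38 -> 10 -> 1
Found: False
Comparisons: 3


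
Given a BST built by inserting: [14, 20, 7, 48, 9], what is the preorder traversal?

Tree insertion order: [14, 20, 7, 48, 9]
Tree (level-order array): [14, 7, 20, None, 9, None, 48]
Preorder traversal: [14, 7, 9, 20, 48]


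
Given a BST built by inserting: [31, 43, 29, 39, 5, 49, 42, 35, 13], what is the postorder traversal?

Tree insertion order: [31, 43, 29, 39, 5, 49, 42, 35, 13]
Tree (level-order array): [31, 29, 43, 5, None, 39, 49, None, 13, 35, 42]
Postorder traversal: [13, 5, 29, 35, 42, 39, 49, 43, 31]


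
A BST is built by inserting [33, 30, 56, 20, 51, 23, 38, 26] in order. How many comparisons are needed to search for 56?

Search path for 56: 33 -> 56
Found: True
Comparisons: 2


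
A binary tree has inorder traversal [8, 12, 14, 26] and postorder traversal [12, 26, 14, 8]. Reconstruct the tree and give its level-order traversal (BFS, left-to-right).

Inorder:   [8, 12, 14, 26]
Postorder: [12, 26, 14, 8]
Algorithm: postorder visits root last, so walk postorder right-to-left;
each value is the root of the current inorder slice — split it at that
value, recurse on the right subtree first, then the left.
Recursive splits:
  root=8; inorder splits into left=[], right=[12, 14, 26]
  root=14; inorder splits into left=[12], right=[26]
  root=26; inorder splits into left=[], right=[]
  root=12; inorder splits into left=[], right=[]
Reconstructed level-order: [8, 14, 12, 26]


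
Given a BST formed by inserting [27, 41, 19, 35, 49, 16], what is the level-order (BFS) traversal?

Tree insertion order: [27, 41, 19, 35, 49, 16]
Tree (level-order array): [27, 19, 41, 16, None, 35, 49]
BFS from the root, enqueuing left then right child of each popped node:
  queue [27] -> pop 27, enqueue [19, 41], visited so far: [27]
  queue [19, 41] -> pop 19, enqueue [16], visited so far: [27, 19]
  queue [41, 16] -> pop 41, enqueue [35, 49], visited so far: [27, 19, 41]
  queue [16, 35, 49] -> pop 16, enqueue [none], visited so far: [27, 19, 41, 16]
  queue [35, 49] -> pop 35, enqueue [none], visited so far: [27, 19, 41, 16, 35]
  queue [49] -> pop 49, enqueue [none], visited so far: [27, 19, 41, 16, 35, 49]
Result: [27, 19, 41, 16, 35, 49]


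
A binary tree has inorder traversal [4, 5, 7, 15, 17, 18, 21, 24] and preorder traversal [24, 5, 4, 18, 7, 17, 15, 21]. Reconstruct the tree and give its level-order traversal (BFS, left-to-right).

Inorder:  [4, 5, 7, 15, 17, 18, 21, 24]
Preorder: [24, 5, 4, 18, 7, 17, 15, 21]
Algorithm: preorder visits root first, so consume preorder in order;
for each root, split the current inorder slice at that value into
left-subtree inorder and right-subtree inorder, then recurse.
Recursive splits:
  root=24; inorder splits into left=[4, 5, 7, 15, 17, 18, 21], right=[]
  root=5; inorder splits into left=[4], right=[7, 15, 17, 18, 21]
  root=4; inorder splits into left=[], right=[]
  root=18; inorder splits into left=[7, 15, 17], right=[21]
  root=7; inorder splits into left=[], right=[15, 17]
  root=17; inorder splits into left=[15], right=[]
  root=15; inorder splits into left=[], right=[]
  root=21; inorder splits into left=[], right=[]
Reconstructed level-order: [24, 5, 4, 18, 7, 21, 17, 15]


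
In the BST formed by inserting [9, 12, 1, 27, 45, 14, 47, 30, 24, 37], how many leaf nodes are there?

Tree built from: [9, 12, 1, 27, 45, 14, 47, 30, 24, 37]
Tree (level-order array): [9, 1, 12, None, None, None, 27, 14, 45, None, 24, 30, 47, None, None, None, 37]
Rule: A leaf has 0 children.
Per-node child counts:
  node 9: 2 child(ren)
  node 1: 0 child(ren)
  node 12: 1 child(ren)
  node 27: 2 child(ren)
  node 14: 1 child(ren)
  node 24: 0 child(ren)
  node 45: 2 child(ren)
  node 30: 1 child(ren)
  node 37: 0 child(ren)
  node 47: 0 child(ren)
Matching nodes: [1, 24, 37, 47]
Count of leaf nodes: 4


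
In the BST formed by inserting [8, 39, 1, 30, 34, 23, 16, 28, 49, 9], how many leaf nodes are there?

Tree built from: [8, 39, 1, 30, 34, 23, 16, 28, 49, 9]
Tree (level-order array): [8, 1, 39, None, None, 30, 49, 23, 34, None, None, 16, 28, None, None, 9]
Rule: A leaf has 0 children.
Per-node child counts:
  node 8: 2 child(ren)
  node 1: 0 child(ren)
  node 39: 2 child(ren)
  node 30: 2 child(ren)
  node 23: 2 child(ren)
  node 16: 1 child(ren)
  node 9: 0 child(ren)
  node 28: 0 child(ren)
  node 34: 0 child(ren)
  node 49: 0 child(ren)
Matching nodes: [1, 9, 28, 34, 49]
Count of leaf nodes: 5


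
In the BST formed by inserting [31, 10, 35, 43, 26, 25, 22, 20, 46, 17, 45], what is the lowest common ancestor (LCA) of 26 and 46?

Tree insertion order: [31, 10, 35, 43, 26, 25, 22, 20, 46, 17, 45]
Tree (level-order array): [31, 10, 35, None, 26, None, 43, 25, None, None, 46, 22, None, 45, None, 20, None, None, None, 17]
In a BST, the LCA of p=26, q=46 is the first node v on the
root-to-leaf path with p <= v <= q (go left if both < v, right if both > v).
Walk from root:
  at 31: 26 <= 31 <= 46, this is the LCA
LCA = 31


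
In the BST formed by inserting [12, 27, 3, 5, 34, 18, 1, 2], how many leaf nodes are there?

Tree built from: [12, 27, 3, 5, 34, 18, 1, 2]
Tree (level-order array): [12, 3, 27, 1, 5, 18, 34, None, 2]
Rule: A leaf has 0 children.
Per-node child counts:
  node 12: 2 child(ren)
  node 3: 2 child(ren)
  node 1: 1 child(ren)
  node 2: 0 child(ren)
  node 5: 0 child(ren)
  node 27: 2 child(ren)
  node 18: 0 child(ren)
  node 34: 0 child(ren)
Matching nodes: [2, 5, 18, 34]
Count of leaf nodes: 4


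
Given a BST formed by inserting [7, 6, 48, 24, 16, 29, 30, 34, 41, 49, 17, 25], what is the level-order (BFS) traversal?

Tree insertion order: [7, 6, 48, 24, 16, 29, 30, 34, 41, 49, 17, 25]
Tree (level-order array): [7, 6, 48, None, None, 24, 49, 16, 29, None, None, None, 17, 25, 30, None, None, None, None, None, 34, None, 41]
BFS from the root, enqueuing left then right child of each popped node:
  queue [7] -> pop 7, enqueue [6, 48], visited so far: [7]
  queue [6, 48] -> pop 6, enqueue [none], visited so far: [7, 6]
  queue [48] -> pop 48, enqueue [24, 49], visited so far: [7, 6, 48]
  queue [24, 49] -> pop 24, enqueue [16, 29], visited so far: [7, 6, 48, 24]
  queue [49, 16, 29] -> pop 49, enqueue [none], visited so far: [7, 6, 48, 24, 49]
  queue [16, 29] -> pop 16, enqueue [17], visited so far: [7, 6, 48, 24, 49, 16]
  queue [29, 17] -> pop 29, enqueue [25, 30], visited so far: [7, 6, 48, 24, 49, 16, 29]
  queue [17, 25, 30] -> pop 17, enqueue [none], visited so far: [7, 6, 48, 24, 49, 16, 29, 17]
  queue [25, 30] -> pop 25, enqueue [none], visited so far: [7, 6, 48, 24, 49, 16, 29, 17, 25]
  queue [30] -> pop 30, enqueue [34], visited so far: [7, 6, 48, 24, 49, 16, 29, 17, 25, 30]
  queue [34] -> pop 34, enqueue [41], visited so far: [7, 6, 48, 24, 49, 16, 29, 17, 25, 30, 34]
  queue [41] -> pop 41, enqueue [none], visited so far: [7, 6, 48, 24, 49, 16, 29, 17, 25, 30, 34, 41]
Result: [7, 6, 48, 24, 49, 16, 29, 17, 25, 30, 34, 41]


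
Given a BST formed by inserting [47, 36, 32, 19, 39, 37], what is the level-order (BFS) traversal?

Tree insertion order: [47, 36, 32, 19, 39, 37]
Tree (level-order array): [47, 36, None, 32, 39, 19, None, 37]
BFS from the root, enqueuing left then right child of each popped node:
  queue [47] -> pop 47, enqueue [36], visited so far: [47]
  queue [36] -> pop 36, enqueue [32, 39], visited so far: [47, 36]
  queue [32, 39] -> pop 32, enqueue [19], visited so far: [47, 36, 32]
  queue [39, 19] -> pop 39, enqueue [37], visited so far: [47, 36, 32, 39]
  queue [19, 37] -> pop 19, enqueue [none], visited so far: [47, 36, 32, 39, 19]
  queue [37] -> pop 37, enqueue [none], visited so far: [47, 36, 32, 39, 19, 37]
Result: [47, 36, 32, 39, 19, 37]


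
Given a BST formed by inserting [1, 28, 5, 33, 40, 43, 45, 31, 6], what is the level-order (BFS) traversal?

Tree insertion order: [1, 28, 5, 33, 40, 43, 45, 31, 6]
Tree (level-order array): [1, None, 28, 5, 33, None, 6, 31, 40, None, None, None, None, None, 43, None, 45]
BFS from the root, enqueuing left then right child of each popped node:
  queue [1] -> pop 1, enqueue [28], visited so far: [1]
  queue [28] -> pop 28, enqueue [5, 33], visited so far: [1, 28]
  queue [5, 33] -> pop 5, enqueue [6], visited so far: [1, 28, 5]
  queue [33, 6] -> pop 33, enqueue [31, 40], visited so far: [1, 28, 5, 33]
  queue [6, 31, 40] -> pop 6, enqueue [none], visited so far: [1, 28, 5, 33, 6]
  queue [31, 40] -> pop 31, enqueue [none], visited so far: [1, 28, 5, 33, 6, 31]
  queue [40] -> pop 40, enqueue [43], visited so far: [1, 28, 5, 33, 6, 31, 40]
  queue [43] -> pop 43, enqueue [45], visited so far: [1, 28, 5, 33, 6, 31, 40, 43]
  queue [45] -> pop 45, enqueue [none], visited so far: [1, 28, 5, 33, 6, 31, 40, 43, 45]
Result: [1, 28, 5, 33, 6, 31, 40, 43, 45]


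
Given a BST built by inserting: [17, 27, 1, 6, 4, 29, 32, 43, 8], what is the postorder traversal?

Tree insertion order: [17, 27, 1, 6, 4, 29, 32, 43, 8]
Tree (level-order array): [17, 1, 27, None, 6, None, 29, 4, 8, None, 32, None, None, None, None, None, 43]
Postorder traversal: [4, 8, 6, 1, 43, 32, 29, 27, 17]


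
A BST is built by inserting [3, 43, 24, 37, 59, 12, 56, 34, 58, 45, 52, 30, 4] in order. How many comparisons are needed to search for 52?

Search path for 52: 3 -> 43 -> 59 -> 56 -> 45 -> 52
Found: True
Comparisons: 6


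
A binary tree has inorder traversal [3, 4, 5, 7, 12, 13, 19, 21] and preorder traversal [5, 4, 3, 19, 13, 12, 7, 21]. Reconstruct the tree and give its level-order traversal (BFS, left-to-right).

Inorder:  [3, 4, 5, 7, 12, 13, 19, 21]
Preorder: [5, 4, 3, 19, 13, 12, 7, 21]
Algorithm: preorder visits root first, so consume preorder in order;
for each root, split the current inorder slice at that value into
left-subtree inorder and right-subtree inorder, then recurse.
Recursive splits:
  root=5; inorder splits into left=[3, 4], right=[7, 12, 13, 19, 21]
  root=4; inorder splits into left=[3], right=[]
  root=3; inorder splits into left=[], right=[]
  root=19; inorder splits into left=[7, 12, 13], right=[21]
  root=13; inorder splits into left=[7, 12], right=[]
  root=12; inorder splits into left=[7], right=[]
  root=7; inorder splits into left=[], right=[]
  root=21; inorder splits into left=[], right=[]
Reconstructed level-order: [5, 4, 19, 3, 13, 21, 12, 7]


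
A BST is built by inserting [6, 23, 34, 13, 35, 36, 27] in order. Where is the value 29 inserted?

Starting tree (level order): [6, None, 23, 13, 34, None, None, 27, 35, None, None, None, 36]
Insertion path: 6 -> 23 -> 34 -> 27
Result: insert 29 as right child of 27
Final tree (level order): [6, None, 23, 13, 34, None, None, 27, 35, None, 29, None, 36]


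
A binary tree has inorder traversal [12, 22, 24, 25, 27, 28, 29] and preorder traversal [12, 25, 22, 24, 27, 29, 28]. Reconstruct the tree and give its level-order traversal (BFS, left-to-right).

Inorder:  [12, 22, 24, 25, 27, 28, 29]
Preorder: [12, 25, 22, 24, 27, 29, 28]
Algorithm: preorder visits root first, so consume preorder in order;
for each root, split the current inorder slice at that value into
left-subtree inorder and right-subtree inorder, then recurse.
Recursive splits:
  root=12; inorder splits into left=[], right=[22, 24, 25, 27, 28, 29]
  root=25; inorder splits into left=[22, 24], right=[27, 28, 29]
  root=22; inorder splits into left=[], right=[24]
  root=24; inorder splits into left=[], right=[]
  root=27; inorder splits into left=[], right=[28, 29]
  root=29; inorder splits into left=[28], right=[]
  root=28; inorder splits into left=[], right=[]
Reconstructed level-order: [12, 25, 22, 27, 24, 29, 28]


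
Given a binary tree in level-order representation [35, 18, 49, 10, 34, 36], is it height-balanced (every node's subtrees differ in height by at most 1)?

Tree (level-order array): [35, 18, 49, 10, 34, 36]
Definition: a tree is height-balanced if, at every node, |h(left) - h(right)| <= 1 (empty subtree has height -1).
Bottom-up per-node check:
  node 10: h_left=-1, h_right=-1, diff=0 [OK], height=0
  node 34: h_left=-1, h_right=-1, diff=0 [OK], height=0
  node 18: h_left=0, h_right=0, diff=0 [OK], height=1
  node 36: h_left=-1, h_right=-1, diff=0 [OK], height=0
  node 49: h_left=0, h_right=-1, diff=1 [OK], height=1
  node 35: h_left=1, h_right=1, diff=0 [OK], height=2
All nodes satisfy the balance condition.
Result: Balanced


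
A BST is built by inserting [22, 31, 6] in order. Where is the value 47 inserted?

Starting tree (level order): [22, 6, 31]
Insertion path: 22 -> 31
Result: insert 47 as right child of 31
Final tree (level order): [22, 6, 31, None, None, None, 47]


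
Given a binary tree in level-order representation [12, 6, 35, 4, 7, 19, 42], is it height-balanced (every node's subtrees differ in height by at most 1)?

Tree (level-order array): [12, 6, 35, 4, 7, 19, 42]
Definition: a tree is height-balanced if, at every node, |h(left) - h(right)| <= 1 (empty subtree has height -1).
Bottom-up per-node check:
  node 4: h_left=-1, h_right=-1, diff=0 [OK], height=0
  node 7: h_left=-1, h_right=-1, diff=0 [OK], height=0
  node 6: h_left=0, h_right=0, diff=0 [OK], height=1
  node 19: h_left=-1, h_right=-1, diff=0 [OK], height=0
  node 42: h_left=-1, h_right=-1, diff=0 [OK], height=0
  node 35: h_left=0, h_right=0, diff=0 [OK], height=1
  node 12: h_left=1, h_right=1, diff=0 [OK], height=2
All nodes satisfy the balance condition.
Result: Balanced


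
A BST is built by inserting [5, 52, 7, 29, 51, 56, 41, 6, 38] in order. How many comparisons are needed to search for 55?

Search path for 55: 5 -> 52 -> 56
Found: False
Comparisons: 3


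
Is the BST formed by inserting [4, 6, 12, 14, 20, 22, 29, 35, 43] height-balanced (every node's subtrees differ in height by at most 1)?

Tree (level-order array): [4, None, 6, None, 12, None, 14, None, 20, None, 22, None, 29, None, 35, None, 43]
Definition: a tree is height-balanced if, at every node, |h(left) - h(right)| <= 1 (empty subtree has height -1).
Bottom-up per-node check:
  node 43: h_left=-1, h_right=-1, diff=0 [OK], height=0
  node 35: h_left=-1, h_right=0, diff=1 [OK], height=1
  node 29: h_left=-1, h_right=1, diff=2 [FAIL (|-1-1|=2 > 1)], height=2
  node 22: h_left=-1, h_right=2, diff=3 [FAIL (|-1-2|=3 > 1)], height=3
  node 20: h_left=-1, h_right=3, diff=4 [FAIL (|-1-3|=4 > 1)], height=4
  node 14: h_left=-1, h_right=4, diff=5 [FAIL (|-1-4|=5 > 1)], height=5
  node 12: h_left=-1, h_right=5, diff=6 [FAIL (|-1-5|=6 > 1)], height=6
  node 6: h_left=-1, h_right=6, diff=7 [FAIL (|-1-6|=7 > 1)], height=7
  node 4: h_left=-1, h_right=7, diff=8 [FAIL (|-1-7|=8 > 1)], height=8
Node 29 violates the condition: |-1 - 1| = 2 > 1.
Result: Not balanced


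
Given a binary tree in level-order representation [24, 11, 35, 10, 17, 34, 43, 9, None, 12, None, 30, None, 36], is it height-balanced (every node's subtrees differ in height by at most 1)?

Tree (level-order array): [24, 11, 35, 10, 17, 34, 43, 9, None, 12, None, 30, None, 36]
Definition: a tree is height-balanced if, at every node, |h(left) - h(right)| <= 1 (empty subtree has height -1).
Bottom-up per-node check:
  node 9: h_left=-1, h_right=-1, diff=0 [OK], height=0
  node 10: h_left=0, h_right=-1, diff=1 [OK], height=1
  node 12: h_left=-1, h_right=-1, diff=0 [OK], height=0
  node 17: h_left=0, h_right=-1, diff=1 [OK], height=1
  node 11: h_left=1, h_right=1, diff=0 [OK], height=2
  node 30: h_left=-1, h_right=-1, diff=0 [OK], height=0
  node 34: h_left=0, h_right=-1, diff=1 [OK], height=1
  node 36: h_left=-1, h_right=-1, diff=0 [OK], height=0
  node 43: h_left=0, h_right=-1, diff=1 [OK], height=1
  node 35: h_left=1, h_right=1, diff=0 [OK], height=2
  node 24: h_left=2, h_right=2, diff=0 [OK], height=3
All nodes satisfy the balance condition.
Result: Balanced


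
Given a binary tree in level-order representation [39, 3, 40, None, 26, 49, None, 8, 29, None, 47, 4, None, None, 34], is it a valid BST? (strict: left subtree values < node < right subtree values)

Level-order array: [39, 3, 40, None, 26, 49, None, 8, 29, None, 47, 4, None, None, 34]
Validate using subtree bounds (lo, hi): at each node, require lo < value < hi,
then recurse left with hi=value and right with lo=value.
Preorder trace (stopping at first violation):
  at node 39 with bounds (-inf, +inf): OK
  at node 3 with bounds (-inf, 39): OK
  at node 26 with bounds (3, 39): OK
  at node 8 with bounds (3, 26): OK
  at node 4 with bounds (3, 8): OK
  at node 29 with bounds (26, 39): OK
  at node 34 with bounds (29, 39): OK
  at node 40 with bounds (39, +inf): OK
  at node 49 with bounds (39, 40): VIOLATION
Node 49 violates its bound: not (39 < 49 < 40).
Result: Not a valid BST


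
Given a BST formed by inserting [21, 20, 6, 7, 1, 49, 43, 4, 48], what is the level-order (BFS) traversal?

Tree insertion order: [21, 20, 6, 7, 1, 49, 43, 4, 48]
Tree (level-order array): [21, 20, 49, 6, None, 43, None, 1, 7, None, 48, None, 4]
BFS from the root, enqueuing left then right child of each popped node:
  queue [21] -> pop 21, enqueue [20, 49], visited so far: [21]
  queue [20, 49] -> pop 20, enqueue [6], visited so far: [21, 20]
  queue [49, 6] -> pop 49, enqueue [43], visited so far: [21, 20, 49]
  queue [6, 43] -> pop 6, enqueue [1, 7], visited so far: [21, 20, 49, 6]
  queue [43, 1, 7] -> pop 43, enqueue [48], visited so far: [21, 20, 49, 6, 43]
  queue [1, 7, 48] -> pop 1, enqueue [4], visited so far: [21, 20, 49, 6, 43, 1]
  queue [7, 48, 4] -> pop 7, enqueue [none], visited so far: [21, 20, 49, 6, 43, 1, 7]
  queue [48, 4] -> pop 48, enqueue [none], visited so far: [21, 20, 49, 6, 43, 1, 7, 48]
  queue [4] -> pop 4, enqueue [none], visited so far: [21, 20, 49, 6, 43, 1, 7, 48, 4]
Result: [21, 20, 49, 6, 43, 1, 7, 48, 4]


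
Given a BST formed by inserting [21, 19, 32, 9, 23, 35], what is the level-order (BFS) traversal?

Tree insertion order: [21, 19, 32, 9, 23, 35]
Tree (level-order array): [21, 19, 32, 9, None, 23, 35]
BFS from the root, enqueuing left then right child of each popped node:
  queue [21] -> pop 21, enqueue [19, 32], visited so far: [21]
  queue [19, 32] -> pop 19, enqueue [9], visited so far: [21, 19]
  queue [32, 9] -> pop 32, enqueue [23, 35], visited so far: [21, 19, 32]
  queue [9, 23, 35] -> pop 9, enqueue [none], visited so far: [21, 19, 32, 9]
  queue [23, 35] -> pop 23, enqueue [none], visited so far: [21, 19, 32, 9, 23]
  queue [35] -> pop 35, enqueue [none], visited so far: [21, 19, 32, 9, 23, 35]
Result: [21, 19, 32, 9, 23, 35]


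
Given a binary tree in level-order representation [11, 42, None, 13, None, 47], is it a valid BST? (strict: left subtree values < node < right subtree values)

Level-order array: [11, 42, None, 13, None, 47]
Validate using subtree bounds (lo, hi): at each node, require lo < value < hi,
then recurse left with hi=value and right with lo=value.
Preorder trace (stopping at first violation):
  at node 11 with bounds (-inf, +inf): OK
  at node 42 with bounds (-inf, 11): VIOLATION
Node 42 violates its bound: not (-inf < 42 < 11).
Result: Not a valid BST


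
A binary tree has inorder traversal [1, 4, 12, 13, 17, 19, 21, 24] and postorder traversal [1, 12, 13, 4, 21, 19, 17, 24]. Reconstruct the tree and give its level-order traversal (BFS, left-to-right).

Inorder:   [1, 4, 12, 13, 17, 19, 21, 24]
Postorder: [1, 12, 13, 4, 21, 19, 17, 24]
Algorithm: postorder visits root last, so walk postorder right-to-left;
each value is the root of the current inorder slice — split it at that
value, recurse on the right subtree first, then the left.
Recursive splits:
  root=24; inorder splits into left=[1, 4, 12, 13, 17, 19, 21], right=[]
  root=17; inorder splits into left=[1, 4, 12, 13], right=[19, 21]
  root=19; inorder splits into left=[], right=[21]
  root=21; inorder splits into left=[], right=[]
  root=4; inorder splits into left=[1], right=[12, 13]
  root=13; inorder splits into left=[12], right=[]
  root=12; inorder splits into left=[], right=[]
  root=1; inorder splits into left=[], right=[]
Reconstructed level-order: [24, 17, 4, 19, 1, 13, 21, 12]


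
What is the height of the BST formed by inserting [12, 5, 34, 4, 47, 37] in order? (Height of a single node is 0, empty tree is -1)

Insertion order: [12, 5, 34, 4, 47, 37]
Tree (level-order array): [12, 5, 34, 4, None, None, 47, None, None, 37]
Compute height bottom-up (empty subtree = -1):
  height(4) = 1 + max(-1, -1) = 0
  height(5) = 1 + max(0, -1) = 1
  height(37) = 1 + max(-1, -1) = 0
  height(47) = 1 + max(0, -1) = 1
  height(34) = 1 + max(-1, 1) = 2
  height(12) = 1 + max(1, 2) = 3
Height = 3


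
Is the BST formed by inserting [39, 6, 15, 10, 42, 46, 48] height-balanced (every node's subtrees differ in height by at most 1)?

Tree (level-order array): [39, 6, 42, None, 15, None, 46, 10, None, None, 48]
Definition: a tree is height-balanced if, at every node, |h(left) - h(right)| <= 1 (empty subtree has height -1).
Bottom-up per-node check:
  node 10: h_left=-1, h_right=-1, diff=0 [OK], height=0
  node 15: h_left=0, h_right=-1, diff=1 [OK], height=1
  node 6: h_left=-1, h_right=1, diff=2 [FAIL (|-1-1|=2 > 1)], height=2
  node 48: h_left=-1, h_right=-1, diff=0 [OK], height=0
  node 46: h_left=-1, h_right=0, diff=1 [OK], height=1
  node 42: h_left=-1, h_right=1, diff=2 [FAIL (|-1-1|=2 > 1)], height=2
  node 39: h_left=2, h_right=2, diff=0 [OK], height=3
Node 6 violates the condition: |-1 - 1| = 2 > 1.
Result: Not balanced


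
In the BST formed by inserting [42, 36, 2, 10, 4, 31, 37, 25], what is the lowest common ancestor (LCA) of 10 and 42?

Tree insertion order: [42, 36, 2, 10, 4, 31, 37, 25]
Tree (level-order array): [42, 36, None, 2, 37, None, 10, None, None, 4, 31, None, None, 25]
In a BST, the LCA of p=10, q=42 is the first node v on the
root-to-leaf path with p <= v <= q (go left if both < v, right if both > v).
Walk from root:
  at 42: 10 <= 42 <= 42, this is the LCA
LCA = 42


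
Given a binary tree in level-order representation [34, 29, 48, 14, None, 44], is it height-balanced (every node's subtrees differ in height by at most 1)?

Tree (level-order array): [34, 29, 48, 14, None, 44]
Definition: a tree is height-balanced if, at every node, |h(left) - h(right)| <= 1 (empty subtree has height -1).
Bottom-up per-node check:
  node 14: h_left=-1, h_right=-1, diff=0 [OK], height=0
  node 29: h_left=0, h_right=-1, diff=1 [OK], height=1
  node 44: h_left=-1, h_right=-1, diff=0 [OK], height=0
  node 48: h_left=0, h_right=-1, diff=1 [OK], height=1
  node 34: h_left=1, h_right=1, diff=0 [OK], height=2
All nodes satisfy the balance condition.
Result: Balanced


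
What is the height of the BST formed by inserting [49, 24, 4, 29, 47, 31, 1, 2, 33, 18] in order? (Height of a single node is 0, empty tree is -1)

Insertion order: [49, 24, 4, 29, 47, 31, 1, 2, 33, 18]
Tree (level-order array): [49, 24, None, 4, 29, 1, 18, None, 47, None, 2, None, None, 31, None, None, None, None, 33]
Compute height bottom-up (empty subtree = -1):
  height(2) = 1 + max(-1, -1) = 0
  height(1) = 1 + max(-1, 0) = 1
  height(18) = 1 + max(-1, -1) = 0
  height(4) = 1 + max(1, 0) = 2
  height(33) = 1 + max(-1, -1) = 0
  height(31) = 1 + max(-1, 0) = 1
  height(47) = 1 + max(1, -1) = 2
  height(29) = 1 + max(-1, 2) = 3
  height(24) = 1 + max(2, 3) = 4
  height(49) = 1 + max(4, -1) = 5
Height = 5


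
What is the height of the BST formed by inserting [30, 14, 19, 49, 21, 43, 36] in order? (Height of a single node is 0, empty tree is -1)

Insertion order: [30, 14, 19, 49, 21, 43, 36]
Tree (level-order array): [30, 14, 49, None, 19, 43, None, None, 21, 36]
Compute height bottom-up (empty subtree = -1):
  height(21) = 1 + max(-1, -1) = 0
  height(19) = 1 + max(-1, 0) = 1
  height(14) = 1 + max(-1, 1) = 2
  height(36) = 1 + max(-1, -1) = 0
  height(43) = 1 + max(0, -1) = 1
  height(49) = 1 + max(1, -1) = 2
  height(30) = 1 + max(2, 2) = 3
Height = 3


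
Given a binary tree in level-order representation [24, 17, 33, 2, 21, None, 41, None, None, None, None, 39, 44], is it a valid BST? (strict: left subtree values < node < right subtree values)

Level-order array: [24, 17, 33, 2, 21, None, 41, None, None, None, None, 39, 44]
Validate using subtree bounds (lo, hi): at each node, require lo < value < hi,
then recurse left with hi=value and right with lo=value.
Preorder trace (stopping at first violation):
  at node 24 with bounds (-inf, +inf): OK
  at node 17 with bounds (-inf, 24): OK
  at node 2 with bounds (-inf, 17): OK
  at node 21 with bounds (17, 24): OK
  at node 33 with bounds (24, +inf): OK
  at node 41 with bounds (33, +inf): OK
  at node 39 with bounds (33, 41): OK
  at node 44 with bounds (41, +inf): OK
No violation found at any node.
Result: Valid BST


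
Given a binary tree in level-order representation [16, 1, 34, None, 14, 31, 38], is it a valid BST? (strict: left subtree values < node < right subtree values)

Level-order array: [16, 1, 34, None, 14, 31, 38]
Validate using subtree bounds (lo, hi): at each node, require lo < value < hi,
then recurse left with hi=value and right with lo=value.
Preorder trace (stopping at first violation):
  at node 16 with bounds (-inf, +inf): OK
  at node 1 with bounds (-inf, 16): OK
  at node 14 with bounds (1, 16): OK
  at node 34 with bounds (16, +inf): OK
  at node 31 with bounds (16, 34): OK
  at node 38 with bounds (34, +inf): OK
No violation found at any node.
Result: Valid BST


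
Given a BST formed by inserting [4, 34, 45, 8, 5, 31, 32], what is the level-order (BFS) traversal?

Tree insertion order: [4, 34, 45, 8, 5, 31, 32]
Tree (level-order array): [4, None, 34, 8, 45, 5, 31, None, None, None, None, None, 32]
BFS from the root, enqueuing left then right child of each popped node:
  queue [4] -> pop 4, enqueue [34], visited so far: [4]
  queue [34] -> pop 34, enqueue [8, 45], visited so far: [4, 34]
  queue [8, 45] -> pop 8, enqueue [5, 31], visited so far: [4, 34, 8]
  queue [45, 5, 31] -> pop 45, enqueue [none], visited so far: [4, 34, 8, 45]
  queue [5, 31] -> pop 5, enqueue [none], visited so far: [4, 34, 8, 45, 5]
  queue [31] -> pop 31, enqueue [32], visited so far: [4, 34, 8, 45, 5, 31]
  queue [32] -> pop 32, enqueue [none], visited so far: [4, 34, 8, 45, 5, 31, 32]
Result: [4, 34, 8, 45, 5, 31, 32]


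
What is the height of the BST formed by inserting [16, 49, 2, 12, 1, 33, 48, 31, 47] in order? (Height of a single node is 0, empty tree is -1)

Insertion order: [16, 49, 2, 12, 1, 33, 48, 31, 47]
Tree (level-order array): [16, 2, 49, 1, 12, 33, None, None, None, None, None, 31, 48, None, None, 47]
Compute height bottom-up (empty subtree = -1):
  height(1) = 1 + max(-1, -1) = 0
  height(12) = 1 + max(-1, -1) = 0
  height(2) = 1 + max(0, 0) = 1
  height(31) = 1 + max(-1, -1) = 0
  height(47) = 1 + max(-1, -1) = 0
  height(48) = 1 + max(0, -1) = 1
  height(33) = 1 + max(0, 1) = 2
  height(49) = 1 + max(2, -1) = 3
  height(16) = 1 + max(1, 3) = 4
Height = 4


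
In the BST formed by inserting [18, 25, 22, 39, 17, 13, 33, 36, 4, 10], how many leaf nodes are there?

Tree built from: [18, 25, 22, 39, 17, 13, 33, 36, 4, 10]
Tree (level-order array): [18, 17, 25, 13, None, 22, 39, 4, None, None, None, 33, None, None, 10, None, 36]
Rule: A leaf has 0 children.
Per-node child counts:
  node 18: 2 child(ren)
  node 17: 1 child(ren)
  node 13: 1 child(ren)
  node 4: 1 child(ren)
  node 10: 0 child(ren)
  node 25: 2 child(ren)
  node 22: 0 child(ren)
  node 39: 1 child(ren)
  node 33: 1 child(ren)
  node 36: 0 child(ren)
Matching nodes: [10, 22, 36]
Count of leaf nodes: 3


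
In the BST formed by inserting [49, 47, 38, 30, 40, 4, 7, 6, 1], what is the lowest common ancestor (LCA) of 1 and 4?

Tree insertion order: [49, 47, 38, 30, 40, 4, 7, 6, 1]
Tree (level-order array): [49, 47, None, 38, None, 30, 40, 4, None, None, None, 1, 7, None, None, 6]
In a BST, the LCA of p=1, q=4 is the first node v on the
root-to-leaf path with p <= v <= q (go left if both < v, right if both > v).
Walk from root:
  at 49: both 1 and 4 < 49, go left
  at 47: both 1 and 4 < 47, go left
  at 38: both 1 and 4 < 38, go left
  at 30: both 1 and 4 < 30, go left
  at 4: 1 <= 4 <= 4, this is the LCA
LCA = 4


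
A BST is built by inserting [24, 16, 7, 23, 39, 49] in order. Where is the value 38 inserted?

Starting tree (level order): [24, 16, 39, 7, 23, None, 49]
Insertion path: 24 -> 39
Result: insert 38 as left child of 39
Final tree (level order): [24, 16, 39, 7, 23, 38, 49]


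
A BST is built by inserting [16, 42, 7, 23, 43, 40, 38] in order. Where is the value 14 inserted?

Starting tree (level order): [16, 7, 42, None, None, 23, 43, None, 40, None, None, 38]
Insertion path: 16 -> 7
Result: insert 14 as right child of 7
Final tree (level order): [16, 7, 42, None, 14, 23, 43, None, None, None, 40, None, None, 38]


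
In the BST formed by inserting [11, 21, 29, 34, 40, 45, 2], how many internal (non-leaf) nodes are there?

Tree built from: [11, 21, 29, 34, 40, 45, 2]
Tree (level-order array): [11, 2, 21, None, None, None, 29, None, 34, None, 40, None, 45]
Rule: An internal node has at least one child.
Per-node child counts:
  node 11: 2 child(ren)
  node 2: 0 child(ren)
  node 21: 1 child(ren)
  node 29: 1 child(ren)
  node 34: 1 child(ren)
  node 40: 1 child(ren)
  node 45: 0 child(ren)
Matching nodes: [11, 21, 29, 34, 40]
Count of internal (non-leaf) nodes: 5
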